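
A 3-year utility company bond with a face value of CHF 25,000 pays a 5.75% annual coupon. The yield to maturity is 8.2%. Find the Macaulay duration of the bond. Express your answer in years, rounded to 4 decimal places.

2.8342 years

Periodic yield y = 0.082. Discount each cash flow and weight by its year:
  t   CF        PV=CF/(1+0.082)^t    t·PV
  1     1,437.50     1,328.5582     1,328.5582
  2     1,437.50     1,227.8727     2,455.7453
  3    26,437.50    20,870.7763    62,612.3288
  Σ                 23,427.2072    66,396.6323
Price P = Σ PV = 23,427.2072.
Macaulay duration = Σ(t·PV) / P = 66,396.6323 / 23,427.2072 = 2.83417 years.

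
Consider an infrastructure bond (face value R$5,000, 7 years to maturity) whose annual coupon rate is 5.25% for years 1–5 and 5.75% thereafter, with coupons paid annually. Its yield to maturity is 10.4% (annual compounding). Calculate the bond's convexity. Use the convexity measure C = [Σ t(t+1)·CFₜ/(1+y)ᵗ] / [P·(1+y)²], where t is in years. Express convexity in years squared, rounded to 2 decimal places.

36.22

With y = 0.104:
  t   CF        PV=CF/(1+0.104)^t    t·PV        t(t+1)·PV
  1       262.50       237.7717       237.7717         475.5435
  2       262.50       215.3730       430.7459       1,292.2377
  3       262.50       195.0842       585.2526       2,341.0103
  4       262.50       176.7067       706.8268       3,534.1340
  5       262.50       160.0604       800.3021       4,801.8125
  6       287.50       158.7901       952.7406       6,669.1840
  7     5,287.50     2,645.2509    18,516.7561     148,134.0490
  Σ                  3,789.0370    22,230.3958     167,247.9710
P = 3,789.0370.
Convexity = Σ t(t+1)·PV / [P·(1+y)²] = 167,247.9710 / (3,789.0370 × 1.218816) = 36.21545.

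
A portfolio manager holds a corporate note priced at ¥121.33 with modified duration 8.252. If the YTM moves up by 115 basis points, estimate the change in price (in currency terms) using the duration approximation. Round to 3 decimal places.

-¥11.514

Duration approximation: ΔP/P ≈ -D_mod · Δy = -8.252 × (+0.0115) = -0.094898.
ΔP ≈ 121.33 × (-0.094898) = -11.51397434.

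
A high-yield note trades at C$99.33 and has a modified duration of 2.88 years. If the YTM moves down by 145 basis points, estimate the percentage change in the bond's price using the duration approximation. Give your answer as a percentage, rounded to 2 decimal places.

+4.18%

Duration approximation: ΔP/P ≈ -D_mod · Δy = -2.88 × (-0.0145) = +0.041760.
As a percentage: +4.1760%.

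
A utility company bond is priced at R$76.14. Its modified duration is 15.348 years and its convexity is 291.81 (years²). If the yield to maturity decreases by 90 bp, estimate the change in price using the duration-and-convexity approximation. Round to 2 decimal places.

Duration effect: -D_mod·Δy = -15.348 × (-0.009) = +0.138132
Convexity effect: ½·C·(Δy)² = 0.5 × 291.81 × (-0.009)² = +0.011818305
ΔP/P ≈ +0.138132 + 0.011818305 = +0.149950305
ΔP ≈ 76.14 × (+0.149950305) = +11.4172162227.

+R$11.42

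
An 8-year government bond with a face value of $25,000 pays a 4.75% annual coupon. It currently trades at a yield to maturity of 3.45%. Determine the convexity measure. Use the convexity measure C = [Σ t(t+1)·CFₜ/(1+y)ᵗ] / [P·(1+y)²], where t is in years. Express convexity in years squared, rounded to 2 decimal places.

55.00

With y = 0.0345:
  t   CF        PV=CF/(1+0.0345)^t    t·PV        t(t+1)·PV
  1     1,187.50     1,147.8975     1,147.8975       2,295.7951
  2     1,187.50     1,109.6158     2,219.2316       6,657.6947
  3     1,187.50     1,072.6107     3,217.8322      12,871.3286
  4     1,187.50     1,036.8397     4,147.3590      20,736.7950
  5     1,187.50     1,002.2617     5,011.3086      30,067.8516
  6     1,187.50       968.8368     5,813.0211      40,691.1476
  7     1,187.50       936.5267     6,555.6867      52,445.4940
  8    26,187.50    19,964.1158   159,712.9264   1,437,416.3376
  Σ                 27,238.7048   187,825.2631   1,603,182.4443
P = 27,238.7048.
Convexity = Σ t(t+1)·PV / [P·(1+y)²] = 1,603,182.4443 / (27,238.7048 × 1.070190) = 54.99656.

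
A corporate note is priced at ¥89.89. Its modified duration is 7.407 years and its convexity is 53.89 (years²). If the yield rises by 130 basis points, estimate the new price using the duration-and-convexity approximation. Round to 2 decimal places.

Duration effect: -D_mod·Δy = -7.407 × (+0.013) = -0.096291
Convexity effect: ½·C·(Δy)² = 0.5 × 53.89 × (0.013)² = +0.004553705
ΔP/P ≈ -0.096291 + 0.004553705 = -0.091737295
New price ≈ 89.89 × (1 - 0.091737295) = 81.64373455245.

¥81.64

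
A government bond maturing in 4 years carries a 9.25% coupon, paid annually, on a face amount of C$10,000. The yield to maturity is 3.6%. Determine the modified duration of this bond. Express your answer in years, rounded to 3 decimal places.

Periodic yield y = 0.036. First find Macaulay duration:
  t   CF        PV=CF/(1+0.036)^t    t·PV
  1       925.00       892.8571       892.8571
  2       925.00       861.8312     1,723.6624
  3       925.00       831.8834     2,495.6502
  4    10,925.00     9,483.8008    37,935.2033
  Σ                 12,070.3726    43,047.3731
P = 12,070.3726; Macaulay duration = 43,047.3731 / 12,070.3726 = 3.56637 years.
Modified duration = D_Mac / (1 + y) = 3.56637 / 1.036 = 3.44244 years.

3.442 years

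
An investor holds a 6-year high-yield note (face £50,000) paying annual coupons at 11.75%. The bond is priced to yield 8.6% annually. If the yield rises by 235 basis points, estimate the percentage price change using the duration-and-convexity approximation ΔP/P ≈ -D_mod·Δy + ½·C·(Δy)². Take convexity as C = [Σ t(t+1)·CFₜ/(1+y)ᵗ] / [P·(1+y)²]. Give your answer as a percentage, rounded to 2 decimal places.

-9.51%

With y = 0.086:
  t   CF        PV=CF/(1+0.086)^t    t·PV        t(t+1)·PV
  1     5,875.00     5,409.7606     5,409.7606      10,819.5212
  2     5,875.00     4,981.3633     9,962.7267      29,888.1801
  3     5,875.00     4,586.8907    13,760.6722      55,042.6889
  4     5,875.00     4,223.6563    16,894.6252      84,473.1259
  5     5,875.00     3,889.1863    19,445.9314     116,675.5883
  6    55,875.00    34,059.5248   204,357.1489   1,430,500.0424
  Σ                 57,150.3821   269,830.8650   1,727,399.1468
P = 57,150.3821; D_Mac = 4.72142 yrs; D_mod = 4.34753 yrs; C = 25.62795.
Duration effect: -4.34753 × (+0.0235) = -0.102167
Convexity effect: 0.5 × 25.62795 × (0.0235)² = +0.0070765
ΔP/P ≈ -0.102167 + 0.0070765 = -0.095090 = -9.5090%.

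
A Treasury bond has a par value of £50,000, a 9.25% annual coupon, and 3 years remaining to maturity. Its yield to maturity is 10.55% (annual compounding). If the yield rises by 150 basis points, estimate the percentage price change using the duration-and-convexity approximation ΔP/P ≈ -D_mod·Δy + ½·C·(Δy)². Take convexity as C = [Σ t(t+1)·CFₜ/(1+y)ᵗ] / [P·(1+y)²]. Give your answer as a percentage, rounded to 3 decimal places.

With y = 0.1055:
  t   CF        PV=CF/(1+0.1055)^t    t·PV        t(t+1)·PV
  1     4,625.00     4,183.6273     4,183.6273       8,367.2546
  2     4,625.00     3,784.3757     7,568.7514      22,706.2541
  3    54,625.00    40,431.0676   121,293.2028     485,172.8112
  Σ                 48,399.0706   133,045.5815     516,246.3200
P = 48,399.0706; D_Mac = 2.74893 yrs; D_mod = 2.48659 yrs; C = 8.72775.
Duration effect: -2.48659 × (+0.015) = -0.037299
Convexity effect: 0.5 × 8.72775 × (0.015)² = +0.0009819
ΔP/P ≈ -0.037299 + 0.0009819 = -0.036317 = -3.6317%.

-3.632%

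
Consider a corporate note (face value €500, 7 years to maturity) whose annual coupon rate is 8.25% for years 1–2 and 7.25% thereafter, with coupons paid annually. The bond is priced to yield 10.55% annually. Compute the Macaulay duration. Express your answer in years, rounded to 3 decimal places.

5.519 years

Periodic yield y = 0.1055. Discount each cash flow and weight by its year:
  t   CF        PV=CF/(1+0.1055)^t    t·PV
  1        41.25        37.3134        37.3134
  2        41.25        33.7525        67.5051
  3        36.25        26.8307        80.4921
  4        36.25        24.2702        97.0807
  5        36.25        21.9540       109.7702
  6        36.25        19.8589       119.1535
  7       536.25       265.7395     1,860.1763
  Σ                    429.7193     2,371.4913
Price P = Σ PV = 429.7193.
Macaulay duration = Σ(t·PV) / P = 2,371.4913 / 429.7193 = 5.51870 years.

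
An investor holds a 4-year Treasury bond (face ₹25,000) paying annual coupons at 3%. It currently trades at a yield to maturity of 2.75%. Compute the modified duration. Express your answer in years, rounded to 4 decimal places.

3.7270 years

Periodic yield y = 0.0275. First find Macaulay duration:
  t   CF        PV=CF/(1+0.0275)^t    t·PV
  1       750.00       729.9270       729.9270
  2       750.00       710.3912     1,420.7825
  3       750.00       691.3783     2,074.1350
  4    25,750.00    23,102.0176    92,408.0706
  Σ                 25,233.7142    96,632.9151
P = 25,233.7142; Macaulay duration = 96,632.9151 / 25,233.7142 = 3.82952 years.
Modified duration = D_Mac / (1 + y) = 3.82952 / 1.0275 = 3.72702 years.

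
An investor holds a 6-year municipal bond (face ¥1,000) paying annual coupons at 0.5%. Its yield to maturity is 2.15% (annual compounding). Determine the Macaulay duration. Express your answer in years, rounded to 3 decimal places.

Periodic yield y = 0.0215. Discount each cash flow and weight by its year:
  t   CF        PV=CF/(1+0.0215)^t    t·PV
  1         5.00         4.8948         4.8948
  2         5.00         4.7917         9.5835
  3         5.00         4.6909        14.0727
  4         5.00         4.5922        18.3686
  5         5.00         4.4955        22.4775
  6     1,005.00       884.5774     5,307.4644
  Σ                    908.0424     5,376.8614
Price P = Σ PV = 908.0424.
Macaulay duration = Σ(t·PV) / P = 5,376.8614 / 908.0424 = 5.92138 years.

5.921 years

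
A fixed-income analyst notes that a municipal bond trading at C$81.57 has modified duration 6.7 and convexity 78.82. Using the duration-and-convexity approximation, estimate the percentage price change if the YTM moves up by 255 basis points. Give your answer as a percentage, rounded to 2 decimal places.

Duration effect: -D_mod·Δy = -6.7 × (+0.0255) = -0.170850
Convexity effect: ½·C·(Δy)² = 0.5 × 78.82 × (0.0255)² = +0.0256263525
ΔP/P ≈ -0.170850 + 0.0256263525 = -0.1452236475
= -14.52236475%.

-14.52%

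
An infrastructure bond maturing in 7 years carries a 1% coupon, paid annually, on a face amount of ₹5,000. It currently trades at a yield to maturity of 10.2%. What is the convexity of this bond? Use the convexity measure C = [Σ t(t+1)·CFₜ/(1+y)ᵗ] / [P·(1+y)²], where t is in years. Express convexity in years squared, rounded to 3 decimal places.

43.572

With y = 0.102:
  t   CF        PV=CF/(1+0.102)^t    t·PV        t(t+1)·PV
  1        50.00        45.3721        45.3721          90.7441
  2        50.00        41.1725        82.3449         247.0348
  3        50.00        37.3616       112.0847         448.3389
  4        50.00        33.9034       135.6137         678.0686
  5        50.00        30.7654       153.8268         922.9609
  6        50.00        27.9178       167.5065       1,172.5456
  7     5,050.00     2,558.7050    17,910.9349     143,287.4796
  Σ                  2,775.1976    18,607.6837     146,847.1724
P = 2,775.1976.
Convexity = Σ t(t+1)·PV / [P·(1+y)²] = 146,847.1724 / (2,775.1976 × 1.214404) = 43.57210.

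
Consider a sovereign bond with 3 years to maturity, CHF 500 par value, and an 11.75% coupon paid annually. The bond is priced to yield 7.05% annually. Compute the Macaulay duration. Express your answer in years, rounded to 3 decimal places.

Periodic yield y = 0.0705. Discount each cash flow and weight by its year:
  t   CF        PV=CF/(1+0.0705)^t    t·PV
  1        58.75        54.8809        54.8809
  2        58.75        51.2666       102.5332
  3       558.75       455.4676     1,366.4029
  Σ                    561.6151     1,523.8170
Price P = Σ PV = 561.6151.
Macaulay duration = Σ(t·PV) / P = 1,523.8170 / 561.6151 = 2.71328 years.

2.713 years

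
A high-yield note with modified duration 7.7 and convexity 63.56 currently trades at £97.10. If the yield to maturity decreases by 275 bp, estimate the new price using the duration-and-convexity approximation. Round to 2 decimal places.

£119.99

Duration effect: -D_mod·Δy = -7.7 × (-0.0275) = +0.211750
Convexity effect: ½·C·(Δy)² = 0.5 × 63.56 × (-0.0275)² = +0.024033625
ΔP/P ≈ +0.211750 + 0.024033625 = +0.235783625
New price ≈ 97.10 × (1 + 0.235783625) = 119.9945899875.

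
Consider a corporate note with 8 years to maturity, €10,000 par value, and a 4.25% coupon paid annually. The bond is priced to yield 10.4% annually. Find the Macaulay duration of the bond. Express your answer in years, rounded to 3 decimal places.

6.674 years

Periodic yield y = 0.104. Discount each cash flow and weight by its year:
  t   CF        PV=CF/(1+0.104)^t    t·PV
  1       425.00       384.9638       384.9638
  2       425.00       348.6991       697.3981
  3       425.00       315.8506       947.5518
  4       425.00       286.0966     1,144.3862
  5       425.00       259.1454     1,295.7272
  6       425.00       234.7332     1,408.3991
  7       425.00       212.6206     1,488.3445
  8    10,425.00     4,724.1478    37,793.1824
  Σ                  6,766.2571    45,159.9531
Price P = Σ PV = 6,766.2571.
Macaulay duration = Σ(t·PV) / P = 45,159.9531 / 6,766.2571 = 6.67429 years.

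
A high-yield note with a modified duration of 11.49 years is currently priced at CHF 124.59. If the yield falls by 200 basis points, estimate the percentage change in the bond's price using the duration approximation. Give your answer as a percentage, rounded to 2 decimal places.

+22.98%

Duration approximation: ΔP/P ≈ -D_mod · Δy = -11.49 × (-0.02) = +0.229800.
As a percentage: +22.9800%.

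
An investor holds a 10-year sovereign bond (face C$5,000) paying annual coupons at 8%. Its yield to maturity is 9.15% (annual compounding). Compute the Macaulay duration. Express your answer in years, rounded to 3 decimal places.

Periodic yield y = 0.0915. Discount each cash flow and weight by its year:
  t   CF        PV=CF/(1+0.0915)^t    t·PV
  1       400.00       366.4682       366.4682
  2       400.00       335.7473       671.4946
  3       400.00       307.6017       922.8052
  4       400.00       281.8156     1,127.2624
  5       400.00       258.1911     1,290.9556
  6       400.00       236.5471     1,419.2823
  7       400.00       216.7174     1,517.0219
  8       400.00       198.5501     1,588.4007
  9       400.00       181.9057     1,637.1514
  10    5,400.00     2,249.8645    22,498.6448
  Σ                  4,633.4086    33,039.4870
Price P = Σ PV = 4,633.4086.
Macaulay duration = Σ(t·PV) / P = 33,039.4870 / 4,633.4086 = 7.13071 years.

7.131 years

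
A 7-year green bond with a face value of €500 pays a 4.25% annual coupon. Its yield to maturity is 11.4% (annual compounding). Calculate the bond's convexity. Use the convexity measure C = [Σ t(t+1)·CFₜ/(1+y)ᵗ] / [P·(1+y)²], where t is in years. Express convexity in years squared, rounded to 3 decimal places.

36.584

With y = 0.114:
  t   CF        PV=CF/(1+0.114)^t    t·PV        t(t+1)·PV
  1        21.25        19.0754        19.0754          38.1508
  2        21.25        17.1233        34.2467         102.7401
  3        21.25        15.3710        46.1131         184.4525
  4        21.25        13.7981        55.1923         275.9613
  5        21.25        12.3861        61.9303         371.5816
  6        21.25        11.1185        66.7112         466.9787
  7       521.25       244.8216     1,713.7512      13,710.0096
  Σ                    333.6941     1,997.0202      15,149.8746
P = 333.6941.
Convexity = Σ t(t+1)·PV / [P·(1+y)²] = 15,149.8746 / (333.6941 × 1.240996) = 36.58392.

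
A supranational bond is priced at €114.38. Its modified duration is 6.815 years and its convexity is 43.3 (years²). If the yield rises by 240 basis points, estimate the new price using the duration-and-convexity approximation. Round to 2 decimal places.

€97.10

Duration effect: -D_mod·Δy = -6.815 × (+0.024) = -0.163560
Convexity effect: ½·C·(Δy)² = 0.5 × 43.3 × (0.024)² = +0.0124704
ΔP/P ≈ -0.163560 + 0.0124704 = -0.1510896
New price ≈ 114.38 × (1 - 0.1510896) = 97.098371552.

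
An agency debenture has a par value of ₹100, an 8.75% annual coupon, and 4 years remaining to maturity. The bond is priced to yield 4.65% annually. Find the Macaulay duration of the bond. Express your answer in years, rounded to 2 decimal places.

Periodic yield y = 0.0465. Discount each cash flow and weight by its year:
  t   CF        PV=CF/(1+0.0465)^t    t·PV
  1         8.75         8.3612         8.3612
  2         8.75         7.9897        15.9794
  3         8.75         7.6347        22.9040
  4       108.75        90.6718       362.6873
  Σ                    114.6574       409.9319
Price P = Σ PV = 114.6574.
Macaulay duration = Σ(t·PV) / P = 409.9319 / 114.6574 = 3.57528 years.

3.58 years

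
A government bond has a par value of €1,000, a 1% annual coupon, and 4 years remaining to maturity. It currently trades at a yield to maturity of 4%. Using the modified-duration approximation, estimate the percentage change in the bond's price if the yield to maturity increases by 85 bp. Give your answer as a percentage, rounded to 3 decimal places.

-3.218%

Periodic yield y = 0.04. Modified duration first:
  t   CF        PV=CF/(1+0.04)^t    t·PV
  1        10.00         9.6154         9.6154
  2        10.00         9.2456        18.4911
  3        10.00         8.8900        26.6699
  4     1,010.00       863.3522     3,453.4089
  Σ                    891.1031     3,508.1853
P = 891.1031; D_Mac = 3.93690 yrs; D_mod = 3.93690/(1+0.04) = 3.78548 yrs.
ΔP/P ≈ -D_mod · Δy = -3.78548 × (+0.0085) = -0.032177 = -3.2177%.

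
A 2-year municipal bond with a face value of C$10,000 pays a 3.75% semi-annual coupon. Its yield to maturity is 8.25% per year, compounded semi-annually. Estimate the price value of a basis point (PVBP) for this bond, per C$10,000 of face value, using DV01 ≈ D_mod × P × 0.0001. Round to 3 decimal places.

C$1.714

Periodic yield y = 0.04125.
  t   CF        PV=CF/(1+0.04125)^t    t·PV
  1       187.50       180.0720       180.0720
  2       187.50       172.9383       345.8766
  3       187.50       166.0872       498.2617
  4    10,187.50     8,666.5763    34,666.3051
  Σ                  9,185.6739    35,690.5155
P = 9,185.6739; D_Mac = 3.88545 half-year periods = 1.94273 yrs; D_mod = 1.86576 yrs.
DV01 ≈ 1.86576 × 9,185.6739 × 0.0001 = 1.713830.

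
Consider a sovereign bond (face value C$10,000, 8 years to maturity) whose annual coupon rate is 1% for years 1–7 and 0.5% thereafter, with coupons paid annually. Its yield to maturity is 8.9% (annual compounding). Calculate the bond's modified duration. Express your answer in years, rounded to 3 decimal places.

Periodic yield y = 0.089. First find Macaulay duration:
  t   CF        PV=CF/(1+0.089)^t    t·PV
  1       100.00        91.8274        91.8274
  2       100.00        84.3226       168.6453
  3       100.00        77.4313       232.2938
  4       100.00        71.1031       284.4124
  5       100.00        65.2921       326.4605
  6       100.00        59.9560       359.7361
  7       100.00        55.0560       385.3922
  8    10,050.00     5,080.9278    40,647.4224
  Σ                  5,585.9163    42,496.1899
P = 5,585.9163; Macaulay duration = 42,496.1899 / 5,585.9163 = 7.60774 years.
Modified duration = D_Mac / (1 + y) = 7.60774 / 1.089 = 6.98599 years.

6.986 years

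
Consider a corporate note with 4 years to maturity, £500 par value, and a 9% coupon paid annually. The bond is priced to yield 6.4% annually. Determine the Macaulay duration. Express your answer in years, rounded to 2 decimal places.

3.55 years

Periodic yield y = 0.064. Discount each cash flow and weight by its year:
  t   CF        PV=CF/(1+0.064)^t    t·PV
  1        45.00        42.2932        42.2932
  2        45.00        39.7493        79.4986
  3        45.00        37.3583       112.0750
  4       545.00       425.2360     1,700.9439
  Σ                    544.6368     1,934.8107
Price P = Σ PV = 544.6368.
Macaulay duration = Σ(t·PV) / P = 1,934.8107 / 544.6368 = 3.55248 years.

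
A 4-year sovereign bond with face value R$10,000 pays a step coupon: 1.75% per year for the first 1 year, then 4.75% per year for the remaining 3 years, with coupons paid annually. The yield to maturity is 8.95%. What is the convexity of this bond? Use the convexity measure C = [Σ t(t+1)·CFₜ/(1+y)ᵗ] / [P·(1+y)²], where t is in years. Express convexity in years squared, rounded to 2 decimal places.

15.70

With y = 0.0895:
  t   CF        PV=CF/(1+0.0895)^t    t·PV        t(t+1)·PV
  1       175.00       160.6241       160.6241         321.2483
  2       475.00       400.1650       800.3301       2,400.9902
  3       475.00       367.2924     1,101.8771       4,407.5084
  4    10,475.00     7,434.3858    29,737.5431     148,687.7156
  Σ                  8,362.4673    31,800.3744     155,817.4625
P = 8,362.4673.
Convexity = Σ t(t+1)·PV / [P·(1+y)²] = 155,817.4625 / (8,362.4673 × 1.187010) = 15.69738.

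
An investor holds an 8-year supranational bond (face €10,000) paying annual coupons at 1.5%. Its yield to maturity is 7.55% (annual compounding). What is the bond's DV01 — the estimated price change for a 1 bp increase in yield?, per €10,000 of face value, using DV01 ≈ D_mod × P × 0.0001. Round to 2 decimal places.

Periodic yield y = 0.0755.
  t   CF        PV=CF/(1+0.0755)^t    t·PV
  1       150.00       139.4700       139.4700
  2       150.00       129.6792       259.3585
  3       150.00       120.5758       361.7273
  4       150.00       112.1114       448.4454
  5       150.00       104.2411       521.2057
  6       150.00        96.9234       581.5406
  7       150.00        90.1194       630.8359
  8    10,150.00     5,669.9956    45,359.9651
  Σ                  6,463.1160    48,302.5485
P = 6,463.1160; D_Mac = 7.47357 yrs; D_mod = 6.94893 yrs.
DV01 ≈ 6.94893 × 6,463.1160 × 0.0001 = 4.491171.

€4.49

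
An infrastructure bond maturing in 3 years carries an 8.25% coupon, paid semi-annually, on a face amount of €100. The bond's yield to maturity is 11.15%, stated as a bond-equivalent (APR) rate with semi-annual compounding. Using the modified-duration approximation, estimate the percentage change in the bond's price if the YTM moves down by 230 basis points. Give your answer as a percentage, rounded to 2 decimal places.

Periodic yield y = 0.05575. Modified duration first:
  t   CF        PV=CF/(1+0.05575)^t    t·PV
  1        4.125         3.9072         3.9072
  2        4.125         3.7009         7.4017
  3        4.125         3.5054        10.5163
  4        4.125         3.3203        13.2813
  5        4.125         3.1450        15.7249
  6      104.125        75.1949       451.1695
  Σ                     92.7737       502.0008
P = 92.7737; D_Mac = 5.41103 half-year periods = 2.70551 yrs; D_mod = 2.70551/(1+0.05575) = 2.56265 yrs.
ΔP/P ≈ -D_mod · Δy = -2.56265 × (-0.023) = +0.058941 = +5.8941%.

+5.89%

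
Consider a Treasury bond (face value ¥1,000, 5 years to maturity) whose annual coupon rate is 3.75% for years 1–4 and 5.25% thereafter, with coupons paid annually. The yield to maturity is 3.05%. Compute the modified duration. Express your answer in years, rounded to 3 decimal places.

Periodic yield y = 0.0305. First find Macaulay duration:
  t   CF        PV=CF/(1+0.0305)^t    t·PV
  1        37.50        36.3901        36.3901
  2        37.50        35.3131        70.6261
  3        37.50        34.2679       102.8036
  4        37.50        33.2536       133.0146
  5     1,052.50       905.6953     4,528.4766
  Σ                  1,044.9200     4,871.3111
P = 1,044.9200; Macaulay duration = 4,871.3111 / 1,044.9200 = 4.66190 years.
Modified duration = D_Mac / (1 + y) = 4.66190 / 1.0305 = 4.52392 years.

4.524 years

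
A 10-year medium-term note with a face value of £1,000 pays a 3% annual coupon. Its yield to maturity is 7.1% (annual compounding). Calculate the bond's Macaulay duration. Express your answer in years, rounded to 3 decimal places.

8.512 years

Periodic yield y = 0.071. Discount each cash flow and weight by its year:
  t   CF        PV=CF/(1+0.071)^t    t·PV
  1        30.00        28.0112        28.0112
  2        30.00        26.1543        52.3085
  3        30.00        24.4204        73.2612
  4        30.00        22.8015        91.2060
  5        30.00        21.2899       106.4496
  6        30.00        19.8785       119.2712
  7        30.00        18.5607       129.9251
  8        30.00        17.3303       138.6422
  9        30.00        16.1814       145.6326
  10    1,030.00       518.7314     5,187.3137
  Σ                    713.3596     6,072.0213
Price P = Σ PV = 713.3596.
Macaulay duration = Σ(t·PV) / P = 6,072.0213 / 713.3596 = 8.51187 years.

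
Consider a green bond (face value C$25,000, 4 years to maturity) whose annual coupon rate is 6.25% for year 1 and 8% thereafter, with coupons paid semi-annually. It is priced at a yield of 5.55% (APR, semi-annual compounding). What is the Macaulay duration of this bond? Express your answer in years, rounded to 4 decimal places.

Periodic yield y = 0.02775. Discount each cash flow and weight by its period:
  t   CF        PV=CF/(1+0.02775)^t    t·PV
  1       781.25       760.1557       760.1557
  2       781.25       739.6309     1,479.2618
  3     1,000.00       921.1652     2,763.4957
  4     1,000.00       896.2931     3,585.1724
  5     1,000.00       872.0925     4,360.4627
  6     1,000.00       848.5454     5,091.2724
  7     1,000.00       825.6341     5,779.4384
  8    26,000.00    20,886.8748   167,094.9987
  Σ                 26,750.3918   190,914.2580
Price P = Σ PV = 26,750.3918.
Macaulay duration = Σ(t·PV) / P = 190,914.2580 / 26,750.3918 = 7.13688 half-year periods.
In years: 7.13688 / 2 = 3.56844 years.

3.5684 years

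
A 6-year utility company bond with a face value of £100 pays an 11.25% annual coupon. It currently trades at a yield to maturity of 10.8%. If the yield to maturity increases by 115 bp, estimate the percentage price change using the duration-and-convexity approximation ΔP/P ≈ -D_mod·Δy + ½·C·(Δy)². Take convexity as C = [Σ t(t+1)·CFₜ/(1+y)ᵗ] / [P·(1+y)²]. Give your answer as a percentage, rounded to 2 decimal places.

With y = 0.108:
  t   CF        PV=CF/(1+0.108)^t    t·PV        t(t+1)·PV
  1        11.25        10.1534        10.1534          20.3069
  2        11.25         9.1637        18.3275          54.9825
  3        11.25         8.2705        24.8116          99.2463
  4        11.25         7.4644        29.8575         149.2875
  5        11.25         6.7368        33.6840         202.1040
  6       111.25        60.1259       360.7553       2,525.2870
  Σ                    101.9148       477.5893       3,051.2142
P = 101.9148; D_Mac = 4.68616 yrs; D_mod = 4.22939 yrs; C = 24.38687.
Duration effect: -4.22939 × (+0.0115) = -0.048638
Convexity effect: 0.5 × 24.38687 × (0.0115)² = +0.0016126
ΔP/P ≈ -0.048638 + 0.0016126 = -0.047025 = -4.7025%.

-4.70%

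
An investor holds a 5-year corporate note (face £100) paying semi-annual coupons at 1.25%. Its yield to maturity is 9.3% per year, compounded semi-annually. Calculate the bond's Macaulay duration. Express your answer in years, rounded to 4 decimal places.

4.8251 years

Periodic yield y = 0.0465. Discount each cash flow and weight by its period:
  t   CF        PV=CF/(1+0.0465)^t    t·PV
  1        0.625         0.5972         0.5972
  2        0.625         0.5707         1.1414
  3        0.625         0.5453         1.6360
  4        0.625         0.5211         2.0844
  5        0.625         0.4979         2.4897
  6        0.625         0.4758         2.8549
  7        0.625         0.4547         3.1828
  8        0.625         0.4345         3.4758
  9        0.625         0.4152         3.7365
  10     100.625        63.8724       638.7245
  Σ                     68.3849       659.9233
Price P = Σ PV = 68.3849.
Macaulay duration = Σ(t·PV) / P = 659.9233 / 68.3849 = 9.65013 half-year periods.
In years: 9.65013 / 2 = 4.82507 years.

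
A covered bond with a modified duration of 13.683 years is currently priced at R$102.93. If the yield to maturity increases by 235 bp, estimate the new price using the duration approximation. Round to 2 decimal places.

R$69.83

Duration approximation: ΔP/P ≈ -D_mod · Δy = -13.683 × (+0.0235) = -0.3215505.
New price ≈ 102.93 × (1 - 0.3215505) = 69.832807035.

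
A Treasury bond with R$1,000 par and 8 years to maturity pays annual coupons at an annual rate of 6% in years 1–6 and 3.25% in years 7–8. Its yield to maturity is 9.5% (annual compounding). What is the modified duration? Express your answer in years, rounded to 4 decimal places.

Periodic yield y = 0.095. First find Macaulay duration:
  t   CF        PV=CF/(1+0.095)^t    t·PV
  1        60.00        54.7945        54.7945
  2        60.00        50.0407       100.0813
  3        60.00        45.6992       137.0977
  4        60.00        41.7345       166.9378
  5        60.00        38.1137       190.5683
  6        60.00        34.8070       208.8420
  7        32.50        17.2181       120.5265
  8     1,032.50       499.5479     3,996.3829
  Σ                    781.9555     4,975.2311
P = 781.9555; Macaulay duration = 4,975.2311 / 781.9555 = 6.36255 years.
Modified duration = D_Mac / (1 + y) = 6.36255 / 1.095 = 5.81055 years.

5.8105 years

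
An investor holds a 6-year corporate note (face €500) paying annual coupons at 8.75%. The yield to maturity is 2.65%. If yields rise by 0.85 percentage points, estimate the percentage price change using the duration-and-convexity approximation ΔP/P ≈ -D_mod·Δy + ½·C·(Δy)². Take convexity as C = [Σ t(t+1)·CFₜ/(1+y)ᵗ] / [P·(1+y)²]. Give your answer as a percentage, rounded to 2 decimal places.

With y = 0.0265:
  t   CF        PV=CF/(1+0.0265)^t    t·PV        t(t+1)·PV
  1        43.75        42.6206        42.6206          85.2411
  2        43.75        41.5203        83.0405         249.1216
  3        43.75        40.4484       121.3452         485.3806
  4        43.75        39.4042       157.6167         788.0835
  5        43.75        38.3869       191.9346       1,151.6077
  6       543.75       464.7780     2,788.6679      19,520.6753
  Σ                    667.1583     3,385.2255      22,280.1098
P = 667.1583; D_Mac = 5.07410 yrs; D_mod = 4.94310 yrs; C = 31.69352.
Duration effect: -4.94310 × (+0.0085) = -0.042016
Convexity effect: 0.5 × 31.69352 × (0.0085)² = +0.0011449
ΔP/P ≈ -0.042016 + 0.0011449 = -0.040871 = -4.0871%.

-4.09%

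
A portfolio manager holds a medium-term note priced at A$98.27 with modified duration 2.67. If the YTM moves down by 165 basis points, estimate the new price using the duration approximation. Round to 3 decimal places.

Duration approximation: ΔP/P ≈ -D_mod · Δy = -2.67 × (-0.0165) = +0.044055.
New price ≈ 98.27 × (1 + 0.044055) = 102.59928485.

A$102.599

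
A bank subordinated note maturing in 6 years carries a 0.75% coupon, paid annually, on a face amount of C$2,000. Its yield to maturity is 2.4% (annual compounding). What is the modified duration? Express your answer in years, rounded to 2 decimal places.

Periodic yield y = 0.024. First find Macaulay duration:
  t   CF        PV=CF/(1+0.024)^t    t·PV
  1        15.00        14.6484        14.6484
  2        15.00        14.3051        28.6102
  3        15.00        13.9698        41.9095
  4        15.00        13.6424        54.5697
  5        15.00        13.3227        66.6134
  6     2,015.00     1,747.7339    10,486.4034
  Σ                  1,817.6224    10,692.7547
P = 1,817.6224; Macaulay duration = 10,692.7547 / 1,817.6224 = 5.88283 years.
Modified duration = D_Mac / (1 + y) = 5.88283 / 1.024 = 5.74495 years.

5.74 years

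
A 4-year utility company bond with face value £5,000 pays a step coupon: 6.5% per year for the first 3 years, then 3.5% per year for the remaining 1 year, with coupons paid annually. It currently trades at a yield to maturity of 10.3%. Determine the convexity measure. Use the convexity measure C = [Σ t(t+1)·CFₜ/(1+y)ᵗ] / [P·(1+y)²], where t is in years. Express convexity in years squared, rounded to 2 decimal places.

14.34

With y = 0.103:
  t   CF        PV=CF/(1+0.103)^t    t·PV        t(t+1)·PV
  1       325.00       294.6510       294.6510         589.3019
  2       325.00       267.1359       534.2719       1,602.8157
  3       325.00       242.1903       726.5710       2,906.2841
  4     5,175.00     3,496.2969    13,985.1876      69,925.9379
  Σ                  4,300.2741    15,540.6815      75,024.3396
P = 4,300.2741.
Convexity = Σ t(t+1)·PV / [P·(1+y)²] = 75,024.3396 / (4,300.2741 × 1.216609) = 14.34019.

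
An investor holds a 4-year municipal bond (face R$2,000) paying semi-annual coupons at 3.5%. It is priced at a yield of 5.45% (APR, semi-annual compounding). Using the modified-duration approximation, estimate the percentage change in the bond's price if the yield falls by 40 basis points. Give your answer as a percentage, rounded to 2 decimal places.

+1.46%

Periodic yield y = 0.02725. Modified duration first:
  t   CF        PV=CF/(1+0.02725)^t    t·PV
  1        35.00        34.0716        34.0716
  2        35.00        33.1677        66.3355
  3        35.00        32.2879        96.8637
  4        35.00        31.4314       125.7255
  5        35.00        30.5976       152.9880
  6        35.00        29.7859       178.7156
  7        35.00        28.9958       202.9706
  8     2,035.00     1,641.1762    13,129.4097
  Σ                  1,861.5141    13,987.0800
P = 1,861.5141; D_Mac = 7.51382 half-year periods = 3.75691 yrs; D_mod = 3.75691/(1+0.02725) = 3.65725 yrs.
ΔP/P ≈ -D_mod · Δy = -3.65725 × (-0.004) = +0.014629 = +1.4629%.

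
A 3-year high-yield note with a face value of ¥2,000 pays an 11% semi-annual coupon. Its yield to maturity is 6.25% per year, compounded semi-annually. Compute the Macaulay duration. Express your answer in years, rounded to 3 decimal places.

2.659 years

Periodic yield y = 0.03125. Discount each cash flow and weight by its period:
  t   CF        PV=CF/(1+0.03125)^t    t·PV
  1       110.00       106.6667       106.6667
  2       110.00       103.4343       206.8687
  3       110.00       100.3000       300.8999
  4       110.00        97.2606       389.0423
  5       110.00        94.3133       471.5664
  6     2,110.00     1,754.2791    10,525.6745
  Σ                  2,256.2539    12,000.7185
Price P = Σ PV = 2,256.2539.
Macaulay duration = Σ(t·PV) / P = 12,000.7185 / 2,256.2539 = 5.31887 half-year periods.
In years: 5.31887 / 2 = 2.65943 years.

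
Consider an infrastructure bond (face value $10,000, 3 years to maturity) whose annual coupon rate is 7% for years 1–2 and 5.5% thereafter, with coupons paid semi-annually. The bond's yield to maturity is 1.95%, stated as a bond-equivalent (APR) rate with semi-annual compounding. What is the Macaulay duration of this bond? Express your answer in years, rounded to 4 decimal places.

Periodic yield y = 0.00975. Discount each cash flow and weight by its period:
  t   CF        PV=CF/(1+0.00975)^t    t·PV
  1       350.00       346.6205       346.6205
  2       350.00       343.2735       686.5471
  3       350.00       339.9589     1,019.8768
  4       350.00       336.6763     1,346.7054
  5       275.00       261.9771     1,309.8857
  6    10,275.00     9,693.9028    58,163.4166
  Σ                 11,322.4092    62,873.0520
Price P = Σ PV = 11,322.4092.
Macaulay duration = Σ(t·PV) / P = 62,873.0520 / 11,322.4092 = 5.55297 half-year periods.
In years: 5.55297 / 2 = 2.77649 years.

2.7765 years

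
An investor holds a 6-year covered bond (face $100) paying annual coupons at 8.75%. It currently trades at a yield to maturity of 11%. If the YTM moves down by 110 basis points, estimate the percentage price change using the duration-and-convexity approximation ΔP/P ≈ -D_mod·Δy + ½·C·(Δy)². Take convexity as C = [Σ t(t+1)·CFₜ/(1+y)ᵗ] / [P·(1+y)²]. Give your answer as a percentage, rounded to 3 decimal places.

+4.964%

With y = 0.11:
  t   CF        PV=CF/(1+0.11)^t    t·PV        t(t+1)·PV
  1         8.75         7.8829         7.8829          15.7658
  2         8.75         7.1017        14.2034          42.6102
  3         8.75         6.3979        19.1938          76.7751
  4         8.75         5.7639        23.0556         115.2779
  5         8.75         5.1927        25.9635         155.7810
  6       108.75        58.1422       348.8531       2,441.9720
  Σ                     90.4813       439.1523       2,848.1820
P = 90.4813; D_Mac = 4.85351 yrs; D_mod = 4.37254 yrs; C = 25.54836.
Duration effect: -4.37254 × (-0.011) = +0.048098
Convexity effect: 0.5 × 25.54836 × (-0.011)² = +0.0015457
ΔP/P ≈ +0.048098 + 0.0015457 = +0.049644 = +4.9644%.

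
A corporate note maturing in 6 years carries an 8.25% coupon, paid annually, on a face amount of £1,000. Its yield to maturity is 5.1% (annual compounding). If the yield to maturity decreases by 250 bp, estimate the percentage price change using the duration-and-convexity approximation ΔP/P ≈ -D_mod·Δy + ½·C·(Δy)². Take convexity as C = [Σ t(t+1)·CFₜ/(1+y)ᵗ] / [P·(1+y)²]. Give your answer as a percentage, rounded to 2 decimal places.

With y = 0.051:
  t   CF        PV=CF/(1+0.051)^t    t·PV        t(t+1)·PV
  1        82.50        78.4967        78.4967         156.9933
  2        82.50        74.6876       149.3752         448.1256
  3        82.50        71.0634       213.1901         852.7604
  4        82.50        67.6150       270.4600       1,352.3001
  5        82.50        64.3340       321.6699       1,930.0192
  6     1,082.50       803.1776     4,819.0658      33,733.4608
  Σ                  1,159.3743     5,852.2577      38,473.6595
P = 1,159.3743; D_Mac = 5.04777 yrs; D_mod = 4.80283 yrs; C = 30.04239.
Duration effect: -4.80283 × (-0.025) = +0.120071
Convexity effect: 0.5 × 30.04239 × (-0.025)² = +0.0093882
ΔP/P ≈ +0.120071 + 0.0093882 = +0.129459 = +12.9459%.

+12.95%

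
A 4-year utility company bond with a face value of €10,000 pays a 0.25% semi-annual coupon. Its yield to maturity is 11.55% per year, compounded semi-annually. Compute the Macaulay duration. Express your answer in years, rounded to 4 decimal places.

3.9770 years

Periodic yield y = 0.05775. Discount each cash flow and weight by its period:
  t   CF        PV=CF/(1+0.05775)^t    t·PV
  1        12.50        11.8175        11.8175
  2        12.50        11.1723        22.3447
  3        12.50        10.5624        31.6871
  4        12.50         9.9857        39.9427
  5        12.50         9.4405        47.2025
  6        12.50         8.9251        53.5504
  7        12.50         8.4378        59.0645
  8    10,012.50     6,389.6675    51,117.3397
  Σ                  6,460.0087    51,382.9492
Price P = Σ PV = 6,460.0087.
Macaulay duration = Σ(t·PV) / P = 51,382.9492 / 6,460.0087 = 7.95401 half-year periods.
In years: 7.95401 / 2 = 3.97700 years.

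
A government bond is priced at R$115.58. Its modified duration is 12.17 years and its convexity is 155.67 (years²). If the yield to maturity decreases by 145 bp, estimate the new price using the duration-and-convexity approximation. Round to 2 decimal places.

R$137.87

Duration effect: -D_mod·Δy = -12.17 × (-0.0145) = +0.176465
Convexity effect: ½·C·(Δy)² = 0.5 × 155.67 × (-0.0145)² = +0.01636480875
ΔP/P ≈ +0.176465 + 0.01636480875 = +0.19282980875
New price ≈ 115.58 × (1 + 0.19282980875) = 137.867269295325.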